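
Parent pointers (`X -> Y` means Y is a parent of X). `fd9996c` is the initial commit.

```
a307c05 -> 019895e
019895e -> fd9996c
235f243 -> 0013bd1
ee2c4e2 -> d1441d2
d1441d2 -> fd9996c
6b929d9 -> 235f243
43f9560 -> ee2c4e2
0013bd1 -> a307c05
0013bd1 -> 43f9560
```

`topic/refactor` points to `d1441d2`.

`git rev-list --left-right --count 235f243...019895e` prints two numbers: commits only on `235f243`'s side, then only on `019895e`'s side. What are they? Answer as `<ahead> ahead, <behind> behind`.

6 ahead, 0 behind

Reachable from 235f243: {0013bd1, 019895e, 235f243, 43f9560, a307c05, d1441d2, ee2c4e2, fd9996c}.
Reachable from 019895e: {019895e, fd9996c}.
Only in 235f243's history (ahead): {0013bd1, 235f243, 43f9560, a307c05, d1441d2, ee2c4e2} — 6.
Only in 019895e's history (behind): {} — 0.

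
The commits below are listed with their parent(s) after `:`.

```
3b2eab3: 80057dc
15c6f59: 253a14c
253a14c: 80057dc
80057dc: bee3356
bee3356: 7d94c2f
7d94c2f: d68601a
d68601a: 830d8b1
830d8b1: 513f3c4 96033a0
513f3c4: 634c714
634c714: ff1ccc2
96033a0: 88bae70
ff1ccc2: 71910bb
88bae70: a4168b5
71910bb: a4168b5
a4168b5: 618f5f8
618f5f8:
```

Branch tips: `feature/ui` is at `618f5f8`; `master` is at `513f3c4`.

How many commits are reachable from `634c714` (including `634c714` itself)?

5

Walking parent pointers from 634c714: reachable set = {618f5f8, 634c714, 71910bb, a4168b5, ff1ccc2}.
That is 5 commits.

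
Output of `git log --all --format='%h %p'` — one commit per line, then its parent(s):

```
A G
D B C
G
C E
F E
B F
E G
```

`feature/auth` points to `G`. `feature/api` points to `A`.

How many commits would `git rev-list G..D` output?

5

Reachable from D: {B, C, D, E, F, G}.
Reachable from G: {G}.
In D's history but not G's: {B, C, D, E, F} — 5 commits.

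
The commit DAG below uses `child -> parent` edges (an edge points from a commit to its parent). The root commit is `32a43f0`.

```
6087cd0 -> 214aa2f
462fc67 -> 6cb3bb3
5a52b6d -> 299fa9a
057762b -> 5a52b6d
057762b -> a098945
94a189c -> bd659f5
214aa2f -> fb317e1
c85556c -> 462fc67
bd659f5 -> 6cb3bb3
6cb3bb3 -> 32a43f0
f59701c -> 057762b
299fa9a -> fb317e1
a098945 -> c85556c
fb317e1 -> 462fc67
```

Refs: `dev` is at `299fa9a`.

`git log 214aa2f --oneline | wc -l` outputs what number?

Walking parent pointers from 214aa2f: reachable set = {214aa2f, 32a43f0, 462fc67, 6cb3bb3, fb317e1}.
That is 5 commits.

5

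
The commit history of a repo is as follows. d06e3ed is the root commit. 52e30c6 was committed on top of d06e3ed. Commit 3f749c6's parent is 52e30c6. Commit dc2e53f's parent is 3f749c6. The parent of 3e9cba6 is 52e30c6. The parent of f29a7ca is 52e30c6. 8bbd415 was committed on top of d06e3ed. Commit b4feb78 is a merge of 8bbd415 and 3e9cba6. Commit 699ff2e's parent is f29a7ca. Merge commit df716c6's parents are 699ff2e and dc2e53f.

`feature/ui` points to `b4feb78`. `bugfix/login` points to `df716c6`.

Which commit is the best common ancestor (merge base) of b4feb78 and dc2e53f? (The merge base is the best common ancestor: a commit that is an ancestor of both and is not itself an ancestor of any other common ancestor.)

Ancestors of b4feb78: {3e9cba6, 52e30c6, 8bbd415, b4feb78, d06e3ed}.
Ancestors of dc2e53f: {3f749c6, 52e30c6, d06e3ed, dc2e53f}.
Common ancestors: {52e30c6, d06e3ed}.
Among these, 52e30c6 is not an ancestor of any other common ancestor — it is the merge base.

52e30c6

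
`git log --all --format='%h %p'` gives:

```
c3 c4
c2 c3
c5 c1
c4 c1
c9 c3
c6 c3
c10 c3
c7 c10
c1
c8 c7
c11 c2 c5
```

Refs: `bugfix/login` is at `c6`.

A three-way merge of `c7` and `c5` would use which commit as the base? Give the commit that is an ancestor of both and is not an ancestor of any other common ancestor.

c1

Ancestors of c7: {c1, c10, c3, c4, c7}.
Ancestors of c5: {c1, c5}.
Common ancestors: {c1}.
The only common ancestor is c1, so it is the merge base.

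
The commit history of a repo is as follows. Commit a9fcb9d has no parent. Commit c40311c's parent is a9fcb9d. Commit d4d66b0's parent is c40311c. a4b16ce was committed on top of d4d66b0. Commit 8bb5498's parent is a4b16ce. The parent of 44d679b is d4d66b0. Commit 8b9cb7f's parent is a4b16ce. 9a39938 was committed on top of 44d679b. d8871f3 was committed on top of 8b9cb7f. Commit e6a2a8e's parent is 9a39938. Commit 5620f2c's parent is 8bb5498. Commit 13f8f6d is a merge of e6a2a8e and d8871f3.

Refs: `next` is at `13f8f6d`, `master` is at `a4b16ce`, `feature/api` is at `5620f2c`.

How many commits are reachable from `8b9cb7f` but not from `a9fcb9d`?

4

Reachable from 8b9cb7f: {8b9cb7f, a4b16ce, a9fcb9d, c40311c, d4d66b0}.
Reachable from a9fcb9d: {a9fcb9d}.
In 8b9cb7f's history but not a9fcb9d's: {8b9cb7f, a4b16ce, c40311c, d4d66b0} — 4 commits.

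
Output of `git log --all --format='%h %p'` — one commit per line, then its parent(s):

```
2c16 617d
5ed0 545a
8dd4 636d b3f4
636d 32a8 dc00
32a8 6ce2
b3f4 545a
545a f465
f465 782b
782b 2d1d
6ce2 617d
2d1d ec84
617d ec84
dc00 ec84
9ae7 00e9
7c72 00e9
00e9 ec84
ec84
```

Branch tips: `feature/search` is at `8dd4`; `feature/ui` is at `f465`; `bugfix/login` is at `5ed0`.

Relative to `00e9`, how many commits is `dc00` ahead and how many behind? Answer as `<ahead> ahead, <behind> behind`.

Reachable from dc00: {dc00, ec84}.
Reachable from 00e9: {00e9, ec84}.
Only in dc00's history (ahead): {dc00} — 1.
Only in 00e9's history (behind): {00e9} — 1.

1 ahead, 1 behind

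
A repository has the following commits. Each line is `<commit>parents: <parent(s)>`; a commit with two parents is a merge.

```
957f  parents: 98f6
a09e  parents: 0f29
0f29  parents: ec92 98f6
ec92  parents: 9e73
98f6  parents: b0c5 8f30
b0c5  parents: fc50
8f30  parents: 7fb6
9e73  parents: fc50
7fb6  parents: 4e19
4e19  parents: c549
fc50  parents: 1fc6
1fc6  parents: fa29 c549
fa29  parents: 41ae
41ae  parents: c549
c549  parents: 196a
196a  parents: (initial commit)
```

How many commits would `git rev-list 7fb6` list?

4

Walking parent pointers from 7fb6: reachable set = {196a, 4e19, 7fb6, c549}.
That is 4 commits.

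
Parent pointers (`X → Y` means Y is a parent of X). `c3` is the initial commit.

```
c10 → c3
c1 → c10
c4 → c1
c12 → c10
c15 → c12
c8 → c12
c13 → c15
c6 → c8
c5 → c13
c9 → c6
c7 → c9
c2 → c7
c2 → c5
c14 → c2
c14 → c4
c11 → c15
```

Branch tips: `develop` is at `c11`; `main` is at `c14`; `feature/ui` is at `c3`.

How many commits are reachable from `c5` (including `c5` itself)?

6

Walking parent pointers from c5: reachable set = {c10, c12, c13, c15, c3, c5}.
That is 6 commits.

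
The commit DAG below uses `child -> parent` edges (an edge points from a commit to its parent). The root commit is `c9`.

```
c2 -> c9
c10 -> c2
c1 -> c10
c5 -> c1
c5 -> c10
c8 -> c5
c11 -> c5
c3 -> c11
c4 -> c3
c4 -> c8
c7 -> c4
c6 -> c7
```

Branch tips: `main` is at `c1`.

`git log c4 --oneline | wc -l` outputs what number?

9

Walking parent pointers from c4: reachable set = {c1, c10, c11, c2, c3, c4, c5, c8, c9}.
That is 9 commits.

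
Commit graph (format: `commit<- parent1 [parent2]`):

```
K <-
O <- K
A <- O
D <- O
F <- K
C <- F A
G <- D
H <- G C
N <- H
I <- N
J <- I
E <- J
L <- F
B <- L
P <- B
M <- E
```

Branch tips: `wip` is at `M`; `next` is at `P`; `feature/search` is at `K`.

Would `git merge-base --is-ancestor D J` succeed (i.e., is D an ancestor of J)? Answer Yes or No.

Yes

Ancestors of J (commits reachable by following parents): {A, C, D, F, G, H, I, J, K, N, O}.
D is in that set, so it is an ancestor of J.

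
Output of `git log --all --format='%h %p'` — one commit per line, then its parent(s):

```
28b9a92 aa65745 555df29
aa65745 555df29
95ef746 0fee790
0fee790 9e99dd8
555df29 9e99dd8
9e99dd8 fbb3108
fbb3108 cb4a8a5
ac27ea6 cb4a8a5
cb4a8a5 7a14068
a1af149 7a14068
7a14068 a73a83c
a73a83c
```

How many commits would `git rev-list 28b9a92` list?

Walking parent pointers from 28b9a92: reachable set = {28b9a92, 555df29, 7a14068, 9e99dd8, a73a83c, aa65745, cb4a8a5, fbb3108}.
That is 8 commits.

8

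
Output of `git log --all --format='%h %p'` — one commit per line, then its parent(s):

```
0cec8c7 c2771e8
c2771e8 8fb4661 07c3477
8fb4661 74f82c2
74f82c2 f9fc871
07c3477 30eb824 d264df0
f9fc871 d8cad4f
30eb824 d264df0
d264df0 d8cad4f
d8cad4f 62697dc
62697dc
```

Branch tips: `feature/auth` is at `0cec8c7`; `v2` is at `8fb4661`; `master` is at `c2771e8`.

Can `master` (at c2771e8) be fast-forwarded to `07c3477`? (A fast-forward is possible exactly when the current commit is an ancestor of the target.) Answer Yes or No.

No

A fast-forward from c2771e8 to 07c3477 is possible iff c2771e8 is an ancestor of 07c3477.
Ancestors of 07c3477: {07c3477, 30eb824, 62697dc, d264df0, d8cad4f}.
c2771e8 is not among them, so fast-forward is not possible.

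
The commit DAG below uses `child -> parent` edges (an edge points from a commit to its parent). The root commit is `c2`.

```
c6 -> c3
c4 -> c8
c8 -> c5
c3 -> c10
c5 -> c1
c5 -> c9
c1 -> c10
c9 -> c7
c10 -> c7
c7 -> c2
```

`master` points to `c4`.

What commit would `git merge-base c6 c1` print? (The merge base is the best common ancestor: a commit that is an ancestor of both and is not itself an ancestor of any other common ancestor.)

Ancestors of c6: {c10, c2, c3, c6, c7}.
Ancestors of c1: {c1, c10, c2, c7}.
Common ancestors: {c10, c2, c7}.
Among these, c10 is not an ancestor of any other common ancestor — it is the merge base.

c10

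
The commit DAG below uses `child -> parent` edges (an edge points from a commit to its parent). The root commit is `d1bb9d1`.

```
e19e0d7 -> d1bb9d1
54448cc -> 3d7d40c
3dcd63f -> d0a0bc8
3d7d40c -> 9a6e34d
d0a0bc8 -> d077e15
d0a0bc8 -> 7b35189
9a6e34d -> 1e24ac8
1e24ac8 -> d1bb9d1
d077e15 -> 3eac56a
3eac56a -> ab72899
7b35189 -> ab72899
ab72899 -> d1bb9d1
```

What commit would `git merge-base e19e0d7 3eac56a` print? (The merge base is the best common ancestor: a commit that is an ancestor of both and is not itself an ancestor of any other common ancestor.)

d1bb9d1

Ancestors of e19e0d7: {d1bb9d1, e19e0d7}.
Ancestors of 3eac56a: {3eac56a, ab72899, d1bb9d1}.
Common ancestors: {d1bb9d1}.
The only common ancestor is d1bb9d1, so it is the merge base.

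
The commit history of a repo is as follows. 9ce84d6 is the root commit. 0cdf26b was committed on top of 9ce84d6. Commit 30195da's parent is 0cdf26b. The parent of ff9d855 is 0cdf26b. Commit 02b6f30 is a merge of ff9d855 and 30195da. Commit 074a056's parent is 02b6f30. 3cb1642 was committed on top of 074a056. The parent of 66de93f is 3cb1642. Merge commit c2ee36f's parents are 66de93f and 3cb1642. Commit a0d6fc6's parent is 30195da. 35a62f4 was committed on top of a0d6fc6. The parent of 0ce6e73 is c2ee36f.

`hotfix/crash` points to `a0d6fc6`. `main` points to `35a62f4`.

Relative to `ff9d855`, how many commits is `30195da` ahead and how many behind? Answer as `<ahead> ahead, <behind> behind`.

Reachable from 30195da: {0cdf26b, 30195da, 9ce84d6}.
Reachable from ff9d855: {0cdf26b, 9ce84d6, ff9d855}.
Only in 30195da's history (ahead): {30195da} — 1.
Only in ff9d855's history (behind): {ff9d855} — 1.

1 ahead, 1 behind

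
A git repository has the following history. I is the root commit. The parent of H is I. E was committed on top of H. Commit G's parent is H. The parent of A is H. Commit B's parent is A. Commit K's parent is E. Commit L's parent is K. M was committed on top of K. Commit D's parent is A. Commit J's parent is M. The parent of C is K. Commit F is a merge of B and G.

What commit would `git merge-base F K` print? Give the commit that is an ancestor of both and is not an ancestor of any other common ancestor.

Ancestors of F: {A, B, F, G, H, I}.
Ancestors of K: {E, H, I, K}.
Common ancestors: {H, I}.
Among these, H is not an ancestor of any other common ancestor — it is the merge base.

H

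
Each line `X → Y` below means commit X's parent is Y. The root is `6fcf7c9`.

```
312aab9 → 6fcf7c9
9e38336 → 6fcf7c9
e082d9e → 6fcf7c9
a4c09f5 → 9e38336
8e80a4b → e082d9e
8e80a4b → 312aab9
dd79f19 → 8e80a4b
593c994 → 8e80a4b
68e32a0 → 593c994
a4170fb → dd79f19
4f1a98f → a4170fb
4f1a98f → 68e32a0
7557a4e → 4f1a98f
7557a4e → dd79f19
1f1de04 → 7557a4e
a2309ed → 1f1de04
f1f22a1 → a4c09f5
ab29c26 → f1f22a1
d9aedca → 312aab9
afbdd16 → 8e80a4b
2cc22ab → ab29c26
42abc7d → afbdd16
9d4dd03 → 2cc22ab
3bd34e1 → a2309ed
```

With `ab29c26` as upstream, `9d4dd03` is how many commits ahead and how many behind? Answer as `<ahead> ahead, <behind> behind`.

Reachable from 9d4dd03: {2cc22ab, 6fcf7c9, 9d4dd03, 9e38336, a4c09f5, ab29c26, f1f22a1}.
Reachable from ab29c26: {6fcf7c9, 9e38336, a4c09f5, ab29c26, f1f22a1}.
Only in 9d4dd03's history (ahead): {2cc22ab, 9d4dd03} — 2.
Only in ab29c26's history (behind): {} — 0.

2 ahead, 0 behind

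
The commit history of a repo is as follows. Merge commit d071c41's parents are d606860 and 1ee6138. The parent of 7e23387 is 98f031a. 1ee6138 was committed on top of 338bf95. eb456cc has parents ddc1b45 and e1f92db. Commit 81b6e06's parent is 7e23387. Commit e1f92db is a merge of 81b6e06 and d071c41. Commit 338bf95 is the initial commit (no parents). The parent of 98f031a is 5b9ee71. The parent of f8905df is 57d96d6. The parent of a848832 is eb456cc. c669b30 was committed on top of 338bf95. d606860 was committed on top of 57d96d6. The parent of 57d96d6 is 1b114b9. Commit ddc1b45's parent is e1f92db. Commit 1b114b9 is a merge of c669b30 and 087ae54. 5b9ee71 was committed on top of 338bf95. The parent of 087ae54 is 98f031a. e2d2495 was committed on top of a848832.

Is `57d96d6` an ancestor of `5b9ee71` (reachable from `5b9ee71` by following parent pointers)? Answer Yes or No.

No

Ancestors of 5b9ee71: {338bf95, 5b9ee71}.
57d96d6 is not in that set, so it is not an ancestor of 5b9ee71.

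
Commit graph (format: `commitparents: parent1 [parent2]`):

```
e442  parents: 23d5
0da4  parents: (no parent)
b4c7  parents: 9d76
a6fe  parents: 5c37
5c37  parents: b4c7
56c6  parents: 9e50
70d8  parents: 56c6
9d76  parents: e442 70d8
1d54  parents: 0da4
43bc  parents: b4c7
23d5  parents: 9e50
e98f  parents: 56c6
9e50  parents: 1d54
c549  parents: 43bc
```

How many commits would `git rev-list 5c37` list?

Walking parent pointers from 5c37: reachable set = {0da4, 1d54, 23d5, 56c6, 5c37, 70d8, 9d76, 9e50, b4c7, e442}.
That is 10 commits.

10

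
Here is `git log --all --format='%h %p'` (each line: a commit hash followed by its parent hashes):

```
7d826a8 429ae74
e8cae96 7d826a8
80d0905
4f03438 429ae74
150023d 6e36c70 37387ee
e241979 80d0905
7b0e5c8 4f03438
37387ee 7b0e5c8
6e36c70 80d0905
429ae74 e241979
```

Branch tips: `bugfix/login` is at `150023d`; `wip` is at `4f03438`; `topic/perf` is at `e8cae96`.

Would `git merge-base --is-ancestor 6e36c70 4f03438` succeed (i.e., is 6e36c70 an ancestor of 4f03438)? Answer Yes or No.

Ancestors of 4f03438: {429ae74, 4f03438, 80d0905, e241979}.
6e36c70 is not in that set, so it is not an ancestor of 4f03438.

No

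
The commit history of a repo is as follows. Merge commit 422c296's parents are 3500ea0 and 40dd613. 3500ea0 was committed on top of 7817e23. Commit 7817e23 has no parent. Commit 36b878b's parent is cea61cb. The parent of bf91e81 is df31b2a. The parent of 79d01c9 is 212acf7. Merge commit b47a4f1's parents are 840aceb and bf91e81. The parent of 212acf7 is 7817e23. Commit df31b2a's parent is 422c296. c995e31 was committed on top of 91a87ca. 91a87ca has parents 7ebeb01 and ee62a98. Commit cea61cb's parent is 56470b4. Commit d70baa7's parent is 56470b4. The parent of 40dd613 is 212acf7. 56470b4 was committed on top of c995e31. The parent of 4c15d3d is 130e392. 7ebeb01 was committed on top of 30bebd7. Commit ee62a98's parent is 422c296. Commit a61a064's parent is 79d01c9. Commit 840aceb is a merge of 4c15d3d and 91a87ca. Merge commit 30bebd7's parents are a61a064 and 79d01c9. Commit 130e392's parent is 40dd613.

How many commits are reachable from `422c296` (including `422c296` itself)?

Walking parent pointers from 422c296: reachable set = {212acf7, 3500ea0, 40dd613, 422c296, 7817e23}.
That is 5 commits.

5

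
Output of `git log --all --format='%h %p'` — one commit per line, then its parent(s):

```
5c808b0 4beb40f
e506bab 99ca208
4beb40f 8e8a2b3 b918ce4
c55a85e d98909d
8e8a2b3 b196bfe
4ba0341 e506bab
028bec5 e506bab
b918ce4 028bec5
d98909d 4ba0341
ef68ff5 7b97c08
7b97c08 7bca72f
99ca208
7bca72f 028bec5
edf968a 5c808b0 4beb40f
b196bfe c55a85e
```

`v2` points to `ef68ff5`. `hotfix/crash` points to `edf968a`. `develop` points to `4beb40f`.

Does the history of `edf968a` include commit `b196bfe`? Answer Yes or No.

Ancestors of edf968a (commits reachable by following parents): {028bec5, 4ba0341, 4beb40f, 5c808b0, 8e8a2b3, 99ca208, b196bfe, b918ce4, c55a85e, d98909d, e506bab, edf968a}.
b196bfe is in that set, so it is an ancestor of edf968a.

Yes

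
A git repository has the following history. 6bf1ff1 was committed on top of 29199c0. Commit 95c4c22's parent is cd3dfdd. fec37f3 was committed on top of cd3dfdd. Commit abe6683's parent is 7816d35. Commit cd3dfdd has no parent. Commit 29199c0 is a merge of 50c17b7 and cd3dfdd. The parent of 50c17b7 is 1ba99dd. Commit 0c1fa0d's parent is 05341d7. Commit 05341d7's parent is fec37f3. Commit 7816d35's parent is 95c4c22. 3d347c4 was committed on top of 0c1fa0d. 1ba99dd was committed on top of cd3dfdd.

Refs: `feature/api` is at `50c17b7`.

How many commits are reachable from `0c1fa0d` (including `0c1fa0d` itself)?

Walking parent pointers from 0c1fa0d: reachable set = {05341d7, 0c1fa0d, cd3dfdd, fec37f3}.
That is 4 commits.

4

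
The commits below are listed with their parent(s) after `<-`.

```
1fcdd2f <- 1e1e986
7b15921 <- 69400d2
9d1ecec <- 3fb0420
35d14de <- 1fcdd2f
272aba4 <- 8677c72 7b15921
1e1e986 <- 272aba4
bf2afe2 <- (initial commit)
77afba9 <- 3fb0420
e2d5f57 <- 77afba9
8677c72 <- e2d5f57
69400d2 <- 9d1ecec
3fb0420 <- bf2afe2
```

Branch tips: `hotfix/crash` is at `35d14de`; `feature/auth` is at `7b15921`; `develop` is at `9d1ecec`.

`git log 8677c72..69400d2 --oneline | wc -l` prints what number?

Reachable from 69400d2: {3fb0420, 69400d2, 9d1ecec, bf2afe2}.
Reachable from 8677c72: {3fb0420, 77afba9, 8677c72, bf2afe2, e2d5f57}.
In 69400d2's history but not 8677c72's: {69400d2, 9d1ecec} — 2 commits.

2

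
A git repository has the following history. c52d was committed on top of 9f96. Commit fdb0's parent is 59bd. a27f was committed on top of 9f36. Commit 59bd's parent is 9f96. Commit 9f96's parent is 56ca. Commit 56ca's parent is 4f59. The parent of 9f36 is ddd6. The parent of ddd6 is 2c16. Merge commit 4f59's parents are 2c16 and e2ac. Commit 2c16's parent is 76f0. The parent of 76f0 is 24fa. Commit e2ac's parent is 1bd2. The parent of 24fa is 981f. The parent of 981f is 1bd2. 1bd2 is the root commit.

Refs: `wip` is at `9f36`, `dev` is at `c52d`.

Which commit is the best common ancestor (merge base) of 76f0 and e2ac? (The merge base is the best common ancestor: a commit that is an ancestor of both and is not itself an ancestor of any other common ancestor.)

1bd2

Ancestors of 76f0: {1bd2, 24fa, 76f0, 981f}.
Ancestors of e2ac: {1bd2, e2ac}.
Common ancestors: {1bd2}.
The only common ancestor is 1bd2, so it is the merge base.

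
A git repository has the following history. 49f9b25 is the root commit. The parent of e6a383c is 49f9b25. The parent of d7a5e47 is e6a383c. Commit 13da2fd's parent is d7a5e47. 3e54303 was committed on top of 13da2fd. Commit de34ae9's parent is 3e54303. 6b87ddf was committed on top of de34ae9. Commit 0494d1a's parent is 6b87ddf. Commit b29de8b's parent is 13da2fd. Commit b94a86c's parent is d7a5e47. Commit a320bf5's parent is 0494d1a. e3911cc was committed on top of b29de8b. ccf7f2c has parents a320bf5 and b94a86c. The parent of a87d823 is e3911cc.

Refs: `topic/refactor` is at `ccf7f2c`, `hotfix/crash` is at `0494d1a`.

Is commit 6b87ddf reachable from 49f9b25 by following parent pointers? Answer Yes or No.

Ancestors of 49f9b25: {49f9b25}.
6b87ddf is not in that set, so it is not an ancestor of 49f9b25.

No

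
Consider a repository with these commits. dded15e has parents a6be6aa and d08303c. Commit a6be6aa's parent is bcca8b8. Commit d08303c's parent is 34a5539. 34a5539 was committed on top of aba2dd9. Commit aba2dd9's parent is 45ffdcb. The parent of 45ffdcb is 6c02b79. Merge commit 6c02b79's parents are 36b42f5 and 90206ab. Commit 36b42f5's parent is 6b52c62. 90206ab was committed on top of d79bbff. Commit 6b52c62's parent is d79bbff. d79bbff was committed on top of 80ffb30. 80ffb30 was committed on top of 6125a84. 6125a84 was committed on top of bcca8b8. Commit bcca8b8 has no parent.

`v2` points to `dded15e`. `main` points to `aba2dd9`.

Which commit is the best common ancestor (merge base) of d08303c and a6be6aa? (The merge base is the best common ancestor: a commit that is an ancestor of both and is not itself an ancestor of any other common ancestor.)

bcca8b8

Ancestors of d08303c: {34a5539, 36b42f5, 45ffdcb, 6125a84, 6b52c62, 6c02b79, 80ffb30, 90206ab, aba2dd9, bcca8b8, d08303c, d79bbff}.
Ancestors of a6be6aa: {a6be6aa, bcca8b8}.
Common ancestors: {bcca8b8}.
The only common ancestor is bcca8b8, so it is the merge base.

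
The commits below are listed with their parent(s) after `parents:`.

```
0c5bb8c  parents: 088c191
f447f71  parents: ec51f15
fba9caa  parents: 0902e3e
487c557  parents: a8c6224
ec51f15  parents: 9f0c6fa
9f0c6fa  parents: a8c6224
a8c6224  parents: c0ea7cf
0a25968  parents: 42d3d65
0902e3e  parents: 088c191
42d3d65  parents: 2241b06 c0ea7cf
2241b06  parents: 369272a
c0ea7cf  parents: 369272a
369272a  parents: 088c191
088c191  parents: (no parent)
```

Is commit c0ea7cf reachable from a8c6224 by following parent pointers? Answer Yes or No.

Yes

Ancestors of a8c6224 (commits reachable by following parents): {088c191, 369272a, a8c6224, c0ea7cf}.
c0ea7cf is in that set, so it is an ancestor of a8c6224.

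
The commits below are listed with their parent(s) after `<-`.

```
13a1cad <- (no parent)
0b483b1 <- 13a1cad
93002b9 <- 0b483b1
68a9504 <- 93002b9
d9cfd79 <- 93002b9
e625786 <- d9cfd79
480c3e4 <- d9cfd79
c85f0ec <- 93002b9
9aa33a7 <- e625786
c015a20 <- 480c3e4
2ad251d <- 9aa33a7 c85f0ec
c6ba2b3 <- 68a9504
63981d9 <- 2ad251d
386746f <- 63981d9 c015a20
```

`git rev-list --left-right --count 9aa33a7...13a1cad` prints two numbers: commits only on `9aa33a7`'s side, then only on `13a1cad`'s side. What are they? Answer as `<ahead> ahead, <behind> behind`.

5 ahead, 0 behind

Reachable from 9aa33a7: {0b483b1, 13a1cad, 93002b9, 9aa33a7, d9cfd79, e625786}.
Reachable from 13a1cad: {13a1cad}.
Only in 9aa33a7's history (ahead): {0b483b1, 93002b9, 9aa33a7, d9cfd79, e625786} — 5.
Only in 13a1cad's history (behind): {} — 0.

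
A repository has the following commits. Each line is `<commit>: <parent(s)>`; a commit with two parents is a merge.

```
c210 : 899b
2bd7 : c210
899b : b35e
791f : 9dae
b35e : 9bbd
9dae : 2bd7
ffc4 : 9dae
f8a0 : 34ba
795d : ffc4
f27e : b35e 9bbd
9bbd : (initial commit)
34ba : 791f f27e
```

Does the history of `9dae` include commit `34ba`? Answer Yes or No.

Ancestors of 9dae: {2bd7, 899b, 9bbd, 9dae, b35e, c210}.
34ba is not in that set, so it is not an ancestor of 9dae.

No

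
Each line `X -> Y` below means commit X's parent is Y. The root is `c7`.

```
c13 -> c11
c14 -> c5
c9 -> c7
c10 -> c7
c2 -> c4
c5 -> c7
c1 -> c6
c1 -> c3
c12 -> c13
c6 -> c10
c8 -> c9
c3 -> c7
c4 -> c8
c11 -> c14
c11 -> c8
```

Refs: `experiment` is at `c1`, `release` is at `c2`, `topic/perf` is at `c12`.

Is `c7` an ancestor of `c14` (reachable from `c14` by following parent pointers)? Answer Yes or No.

Ancestors of c14 (commits reachable by following parents): {c14, c5, c7}.
c7 is in that set, so it is an ancestor of c14.

Yes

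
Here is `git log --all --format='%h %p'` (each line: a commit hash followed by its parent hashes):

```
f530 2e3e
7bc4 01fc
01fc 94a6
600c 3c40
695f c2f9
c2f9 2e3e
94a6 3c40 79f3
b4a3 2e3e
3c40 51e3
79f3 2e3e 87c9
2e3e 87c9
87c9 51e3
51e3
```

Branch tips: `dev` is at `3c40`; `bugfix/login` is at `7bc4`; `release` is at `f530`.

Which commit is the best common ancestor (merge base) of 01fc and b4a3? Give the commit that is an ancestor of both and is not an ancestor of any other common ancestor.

2e3e

Ancestors of 01fc: {01fc, 2e3e, 3c40, 51e3, 79f3, 87c9, 94a6}.
Ancestors of b4a3: {2e3e, 51e3, 87c9, b4a3}.
Common ancestors: {2e3e, 51e3, 87c9}.
Among these, 2e3e is not an ancestor of any other common ancestor — it is the merge base.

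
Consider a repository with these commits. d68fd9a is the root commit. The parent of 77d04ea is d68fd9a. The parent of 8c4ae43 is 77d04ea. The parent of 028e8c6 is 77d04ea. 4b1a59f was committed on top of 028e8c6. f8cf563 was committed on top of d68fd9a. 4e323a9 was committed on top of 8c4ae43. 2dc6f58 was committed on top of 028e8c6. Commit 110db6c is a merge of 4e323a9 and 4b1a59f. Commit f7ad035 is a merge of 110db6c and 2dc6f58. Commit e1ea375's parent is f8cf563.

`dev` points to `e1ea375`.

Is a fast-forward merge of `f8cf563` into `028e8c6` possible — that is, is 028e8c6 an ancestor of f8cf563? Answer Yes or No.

No

A fast-forward from 028e8c6 to f8cf563 is possible iff 028e8c6 is an ancestor of f8cf563.
Ancestors of f8cf563: {d68fd9a, f8cf563}.
028e8c6 is not among them, so fast-forward is not possible.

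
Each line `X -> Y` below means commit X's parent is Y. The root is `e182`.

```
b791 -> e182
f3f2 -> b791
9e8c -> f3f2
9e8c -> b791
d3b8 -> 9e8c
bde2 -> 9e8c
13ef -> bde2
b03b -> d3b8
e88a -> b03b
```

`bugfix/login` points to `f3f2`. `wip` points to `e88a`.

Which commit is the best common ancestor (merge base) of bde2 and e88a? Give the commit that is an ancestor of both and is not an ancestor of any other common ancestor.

Ancestors of bde2: {9e8c, b791, bde2, e182, f3f2}.
Ancestors of e88a: {9e8c, b03b, b791, d3b8, e182, e88a, f3f2}.
Common ancestors: {9e8c, b791, e182, f3f2}.
Among these, 9e8c is not an ancestor of any other common ancestor — it is the merge base.

9e8c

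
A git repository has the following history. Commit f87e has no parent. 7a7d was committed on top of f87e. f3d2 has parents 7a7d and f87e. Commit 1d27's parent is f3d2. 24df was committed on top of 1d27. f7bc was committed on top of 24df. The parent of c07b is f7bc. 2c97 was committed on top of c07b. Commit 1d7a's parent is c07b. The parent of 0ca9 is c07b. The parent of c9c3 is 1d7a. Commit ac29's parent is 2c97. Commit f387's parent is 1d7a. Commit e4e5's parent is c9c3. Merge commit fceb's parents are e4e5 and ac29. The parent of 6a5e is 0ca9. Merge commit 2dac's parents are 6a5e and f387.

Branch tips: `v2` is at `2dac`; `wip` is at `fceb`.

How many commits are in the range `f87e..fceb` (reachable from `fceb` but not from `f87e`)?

12

Reachable from fceb: {1d27, 1d7a, 24df, 2c97, 7a7d, ac29, c07b, c9c3, e4e5, f3d2, f7bc, f87e, fceb}.
Reachable from f87e: {f87e}.
In fceb's history but not f87e's: {1d27, 1d7a, 24df, 2c97, 7a7d, ac29, c07b, c9c3, e4e5, f3d2, f7bc, fceb} — 12 commits.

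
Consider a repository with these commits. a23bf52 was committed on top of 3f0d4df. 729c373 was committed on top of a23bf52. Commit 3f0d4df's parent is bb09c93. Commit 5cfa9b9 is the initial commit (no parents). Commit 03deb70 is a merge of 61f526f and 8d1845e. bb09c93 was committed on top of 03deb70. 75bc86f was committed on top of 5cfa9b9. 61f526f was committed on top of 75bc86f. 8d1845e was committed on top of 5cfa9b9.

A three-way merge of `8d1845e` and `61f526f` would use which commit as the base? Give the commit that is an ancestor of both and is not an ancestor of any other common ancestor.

5cfa9b9

Ancestors of 8d1845e: {5cfa9b9, 8d1845e}.
Ancestors of 61f526f: {5cfa9b9, 61f526f, 75bc86f}.
Common ancestors: {5cfa9b9}.
The only common ancestor is 5cfa9b9, so it is the merge base.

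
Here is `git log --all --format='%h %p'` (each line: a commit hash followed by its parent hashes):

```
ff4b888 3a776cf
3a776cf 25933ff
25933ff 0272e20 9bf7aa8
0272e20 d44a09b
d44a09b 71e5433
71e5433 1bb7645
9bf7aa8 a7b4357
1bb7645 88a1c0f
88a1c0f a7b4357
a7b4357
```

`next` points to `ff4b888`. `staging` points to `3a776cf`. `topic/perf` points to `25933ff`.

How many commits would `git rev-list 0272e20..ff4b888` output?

4

Reachable from ff4b888: {0272e20, 1bb7645, 25933ff, 3a776cf, 71e5433, 88a1c0f, 9bf7aa8, a7b4357, d44a09b, ff4b888}.
Reachable from 0272e20: {0272e20, 1bb7645, 71e5433, 88a1c0f, a7b4357, d44a09b}.
In ff4b888's history but not 0272e20's: {25933ff, 3a776cf, 9bf7aa8, ff4b888} — 4 commits.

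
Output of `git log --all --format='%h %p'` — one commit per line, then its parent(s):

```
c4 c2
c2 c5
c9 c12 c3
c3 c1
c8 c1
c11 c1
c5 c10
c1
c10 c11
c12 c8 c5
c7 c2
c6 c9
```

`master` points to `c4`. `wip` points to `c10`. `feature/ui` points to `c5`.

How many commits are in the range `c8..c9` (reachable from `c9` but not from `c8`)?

Reachable from c9: {c1, c10, c11, c12, c3, c5, c8, c9}.
Reachable from c8: {c1, c8}.
In c9's history but not c8's: {c10, c11, c12, c3, c5, c9} — 6 commits.

6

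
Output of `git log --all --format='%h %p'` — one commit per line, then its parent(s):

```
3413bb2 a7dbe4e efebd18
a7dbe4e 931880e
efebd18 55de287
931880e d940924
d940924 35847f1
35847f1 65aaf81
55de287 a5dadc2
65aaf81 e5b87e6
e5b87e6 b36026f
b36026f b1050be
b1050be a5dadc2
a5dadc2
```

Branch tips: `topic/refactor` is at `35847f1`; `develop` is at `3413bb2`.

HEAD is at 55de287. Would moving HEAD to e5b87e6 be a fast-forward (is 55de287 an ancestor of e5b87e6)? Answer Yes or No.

A fast-forward from 55de287 to e5b87e6 is possible iff 55de287 is an ancestor of e5b87e6.
Ancestors of e5b87e6: {a5dadc2, b1050be, b36026f, e5b87e6}.
55de287 is not among them, so fast-forward is not possible.

No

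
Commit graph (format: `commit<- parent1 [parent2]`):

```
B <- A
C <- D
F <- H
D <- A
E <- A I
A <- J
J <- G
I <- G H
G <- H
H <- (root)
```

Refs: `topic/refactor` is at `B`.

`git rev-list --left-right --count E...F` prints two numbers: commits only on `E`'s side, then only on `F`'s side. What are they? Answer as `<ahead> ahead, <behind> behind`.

5 ahead, 1 behind

Reachable from E: {A, E, G, H, I, J}.
Reachable from F: {F, H}.
Only in E's history (ahead): {A, E, G, I, J} — 5.
Only in F's history (behind): {F} — 1.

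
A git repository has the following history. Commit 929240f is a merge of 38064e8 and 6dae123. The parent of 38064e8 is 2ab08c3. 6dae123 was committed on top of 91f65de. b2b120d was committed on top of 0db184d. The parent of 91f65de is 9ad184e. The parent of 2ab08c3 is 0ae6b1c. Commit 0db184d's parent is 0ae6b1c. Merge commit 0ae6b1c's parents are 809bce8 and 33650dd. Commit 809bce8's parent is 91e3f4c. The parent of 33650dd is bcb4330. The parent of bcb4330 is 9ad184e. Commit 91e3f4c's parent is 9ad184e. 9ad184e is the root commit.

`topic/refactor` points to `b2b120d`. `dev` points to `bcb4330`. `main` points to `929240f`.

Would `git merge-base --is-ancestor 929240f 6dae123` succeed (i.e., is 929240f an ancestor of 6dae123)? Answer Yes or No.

No

Ancestors of 6dae123: {6dae123, 91f65de, 9ad184e}.
929240f is not in that set, so it is not an ancestor of 6dae123.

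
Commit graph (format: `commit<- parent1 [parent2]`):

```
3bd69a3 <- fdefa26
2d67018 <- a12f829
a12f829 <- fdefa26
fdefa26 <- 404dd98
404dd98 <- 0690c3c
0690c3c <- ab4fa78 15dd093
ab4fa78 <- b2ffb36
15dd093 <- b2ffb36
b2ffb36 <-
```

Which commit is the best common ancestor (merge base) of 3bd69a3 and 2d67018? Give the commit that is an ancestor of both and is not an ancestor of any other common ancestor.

fdefa26

Ancestors of 3bd69a3: {0690c3c, 15dd093, 3bd69a3, 404dd98, ab4fa78, b2ffb36, fdefa26}.
Ancestors of 2d67018: {0690c3c, 15dd093, 2d67018, 404dd98, a12f829, ab4fa78, b2ffb36, fdefa26}.
Common ancestors: {0690c3c, 15dd093, 404dd98, ab4fa78, b2ffb36, fdefa26}.
Among these, fdefa26 is not an ancestor of any other common ancestor — it is the merge base.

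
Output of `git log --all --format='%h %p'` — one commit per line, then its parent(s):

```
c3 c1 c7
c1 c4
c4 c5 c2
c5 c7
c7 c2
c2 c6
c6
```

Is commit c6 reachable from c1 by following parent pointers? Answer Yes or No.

Ancestors of c1 (commits reachable by following parents): {c1, c2, c4, c5, c6, c7}.
c6 is in that set, so it is an ancestor of c1.

Yes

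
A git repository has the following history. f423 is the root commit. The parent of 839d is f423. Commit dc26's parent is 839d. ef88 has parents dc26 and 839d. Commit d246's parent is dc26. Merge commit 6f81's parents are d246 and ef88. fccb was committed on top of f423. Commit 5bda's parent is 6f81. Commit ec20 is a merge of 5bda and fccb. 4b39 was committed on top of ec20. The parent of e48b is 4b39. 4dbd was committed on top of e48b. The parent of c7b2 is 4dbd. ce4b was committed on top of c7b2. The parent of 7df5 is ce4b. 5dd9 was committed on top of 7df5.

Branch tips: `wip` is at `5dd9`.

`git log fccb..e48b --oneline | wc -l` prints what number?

9

Reachable from e48b: {4b39, 5bda, 6f81, 839d, d246, dc26, e48b, ec20, ef88, f423, fccb}.
Reachable from fccb: {f423, fccb}.
In e48b's history but not fccb's: {4b39, 5bda, 6f81, 839d, d246, dc26, e48b, ec20, ef88} — 9 commits.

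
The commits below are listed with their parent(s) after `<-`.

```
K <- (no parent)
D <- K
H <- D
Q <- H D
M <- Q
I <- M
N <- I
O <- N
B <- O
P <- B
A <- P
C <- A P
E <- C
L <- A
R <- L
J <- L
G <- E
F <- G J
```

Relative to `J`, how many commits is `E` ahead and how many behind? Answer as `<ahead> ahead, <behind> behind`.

2 ahead, 2 behind

Reachable from E: {A, B, C, D, E, H, I, K, M, N, O, P, Q}.
Reachable from J: {A, B, D, H, I, J, K, L, M, N, O, P, Q}.
Only in E's history (ahead): {C, E} — 2.
Only in J's history (behind): {J, L} — 2.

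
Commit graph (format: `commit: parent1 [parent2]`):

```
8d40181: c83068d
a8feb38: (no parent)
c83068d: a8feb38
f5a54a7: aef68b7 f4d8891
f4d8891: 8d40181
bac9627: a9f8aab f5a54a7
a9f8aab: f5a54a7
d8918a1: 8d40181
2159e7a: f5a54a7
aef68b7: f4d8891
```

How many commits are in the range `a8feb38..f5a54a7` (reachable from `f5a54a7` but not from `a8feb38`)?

5

Reachable from f5a54a7: {8d40181, a8feb38, aef68b7, c83068d, f4d8891, f5a54a7}.
Reachable from a8feb38: {a8feb38}.
In f5a54a7's history but not a8feb38's: {8d40181, aef68b7, c83068d, f4d8891, f5a54a7} — 5 commits.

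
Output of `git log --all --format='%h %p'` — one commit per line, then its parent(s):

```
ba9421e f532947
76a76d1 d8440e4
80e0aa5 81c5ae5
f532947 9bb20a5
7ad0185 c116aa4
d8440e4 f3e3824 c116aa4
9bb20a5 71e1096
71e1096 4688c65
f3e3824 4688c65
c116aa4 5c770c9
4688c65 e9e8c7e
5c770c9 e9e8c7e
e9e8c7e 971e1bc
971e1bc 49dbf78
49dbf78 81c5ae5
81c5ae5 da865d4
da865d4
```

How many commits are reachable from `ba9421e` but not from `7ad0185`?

Reachable from ba9421e: {4688c65, 49dbf78, 71e1096, 81c5ae5, 971e1bc, 9bb20a5, ba9421e, da865d4, e9e8c7e, f532947}.
Reachable from 7ad0185: {49dbf78, 5c770c9, 7ad0185, 81c5ae5, 971e1bc, c116aa4, da865d4, e9e8c7e}.
In ba9421e's history but not 7ad0185's: {4688c65, 71e1096, 9bb20a5, ba9421e, f532947} — 5 commits.

5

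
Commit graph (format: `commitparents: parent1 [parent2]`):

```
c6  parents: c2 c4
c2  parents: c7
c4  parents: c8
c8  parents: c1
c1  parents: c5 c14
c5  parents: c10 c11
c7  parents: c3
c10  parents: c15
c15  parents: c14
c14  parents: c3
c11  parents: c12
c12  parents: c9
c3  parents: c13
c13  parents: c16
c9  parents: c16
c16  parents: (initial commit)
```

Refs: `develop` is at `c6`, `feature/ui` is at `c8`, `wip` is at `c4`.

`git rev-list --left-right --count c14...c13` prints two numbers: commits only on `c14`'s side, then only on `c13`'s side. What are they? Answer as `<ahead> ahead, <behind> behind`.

Reachable from c14: {c13, c14, c16, c3}.
Reachable from c13: {c13, c16}.
Only in c14's history (ahead): {c14, c3} — 2.
Only in c13's history (behind): {} — 0.

2 ahead, 0 behind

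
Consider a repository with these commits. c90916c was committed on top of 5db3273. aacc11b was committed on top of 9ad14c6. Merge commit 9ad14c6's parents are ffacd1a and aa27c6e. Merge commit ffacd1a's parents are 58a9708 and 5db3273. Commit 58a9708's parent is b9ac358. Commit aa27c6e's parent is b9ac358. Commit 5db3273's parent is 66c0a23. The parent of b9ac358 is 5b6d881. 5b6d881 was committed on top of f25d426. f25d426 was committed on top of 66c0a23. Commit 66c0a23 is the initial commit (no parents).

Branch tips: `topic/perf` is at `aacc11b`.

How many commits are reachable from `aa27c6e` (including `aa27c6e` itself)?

Walking parent pointers from aa27c6e: reachable set = {5b6d881, 66c0a23, aa27c6e, b9ac358, f25d426}.
That is 5 commits.

5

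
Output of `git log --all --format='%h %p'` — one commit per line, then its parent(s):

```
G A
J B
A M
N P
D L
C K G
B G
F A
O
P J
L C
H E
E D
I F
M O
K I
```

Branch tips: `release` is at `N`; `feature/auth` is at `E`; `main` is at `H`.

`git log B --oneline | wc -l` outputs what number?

Walking parent pointers from B: reachable set = {A, B, G, M, O}.
That is 5 commits.

5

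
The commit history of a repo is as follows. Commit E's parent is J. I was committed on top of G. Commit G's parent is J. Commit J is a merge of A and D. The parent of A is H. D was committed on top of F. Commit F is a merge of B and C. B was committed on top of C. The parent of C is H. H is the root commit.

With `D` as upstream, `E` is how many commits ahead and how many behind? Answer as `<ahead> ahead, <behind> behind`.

Reachable from E: {A, B, C, D, E, F, H, J}.
Reachable from D: {B, C, D, F, H}.
Only in E's history (ahead): {A, E, J} — 3.
Only in D's history (behind): {} — 0.

3 ahead, 0 behind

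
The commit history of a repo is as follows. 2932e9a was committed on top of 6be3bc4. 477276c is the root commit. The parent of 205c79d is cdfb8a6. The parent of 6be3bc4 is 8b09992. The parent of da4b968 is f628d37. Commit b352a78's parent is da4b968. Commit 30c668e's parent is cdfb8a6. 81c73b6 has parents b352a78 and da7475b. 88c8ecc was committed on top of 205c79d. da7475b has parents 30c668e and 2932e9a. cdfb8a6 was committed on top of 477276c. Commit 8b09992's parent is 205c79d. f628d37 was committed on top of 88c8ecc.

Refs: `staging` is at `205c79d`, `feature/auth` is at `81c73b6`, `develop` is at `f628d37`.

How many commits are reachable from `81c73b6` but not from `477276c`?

Reachable from 81c73b6: {205c79d, 2932e9a, 30c668e, 477276c, 6be3bc4, 81c73b6, 88c8ecc, 8b09992, b352a78, cdfb8a6, da4b968, da7475b, f628d37}.
Reachable from 477276c: {477276c}.
In 81c73b6's history but not 477276c's: {205c79d, 2932e9a, 30c668e, 6be3bc4, 81c73b6, 88c8ecc, 8b09992, b352a78, cdfb8a6, da4b968, da7475b, f628d37} — 12 commits.

12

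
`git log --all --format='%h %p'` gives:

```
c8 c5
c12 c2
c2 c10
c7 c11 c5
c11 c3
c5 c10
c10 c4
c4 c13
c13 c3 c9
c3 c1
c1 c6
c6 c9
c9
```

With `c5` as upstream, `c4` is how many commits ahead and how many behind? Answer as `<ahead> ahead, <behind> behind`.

0 ahead, 2 behind

Reachable from c4: {c1, c13, c3, c4, c6, c9}.
Reachable from c5: {c1, c10, c13, c3, c4, c5, c6, c9}.
Only in c4's history (ahead): {} — 0.
Only in c5's history (behind): {c10, c5} — 2.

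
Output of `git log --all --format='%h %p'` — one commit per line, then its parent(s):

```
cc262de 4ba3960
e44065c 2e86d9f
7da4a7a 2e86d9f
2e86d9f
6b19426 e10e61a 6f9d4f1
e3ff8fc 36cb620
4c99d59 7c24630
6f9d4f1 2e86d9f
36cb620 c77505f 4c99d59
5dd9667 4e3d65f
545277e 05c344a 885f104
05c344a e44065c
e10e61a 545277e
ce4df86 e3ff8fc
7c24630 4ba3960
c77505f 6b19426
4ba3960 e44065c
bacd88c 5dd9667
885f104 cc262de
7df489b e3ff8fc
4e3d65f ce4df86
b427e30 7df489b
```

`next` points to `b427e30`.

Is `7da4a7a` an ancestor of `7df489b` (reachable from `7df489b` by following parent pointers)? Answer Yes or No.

Ancestors of 7df489b: {05c344a, 2e86d9f, 36cb620, 4ba3960, 4c99d59, 545277e, 6b19426, 6f9d4f1, 7c24630, 7df489b, 885f104, c77505f, cc262de, e10e61a, e3ff8fc, e44065c}.
7da4a7a is not in that set, so it is not an ancestor of 7df489b.

No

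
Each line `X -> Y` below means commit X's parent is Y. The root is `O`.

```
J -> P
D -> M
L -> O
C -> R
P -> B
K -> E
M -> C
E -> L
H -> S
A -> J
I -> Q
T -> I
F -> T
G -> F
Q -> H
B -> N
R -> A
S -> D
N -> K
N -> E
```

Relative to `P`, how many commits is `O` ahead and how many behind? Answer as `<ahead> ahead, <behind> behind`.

Reachable from O: {O}.
Reachable from P: {B, E, K, L, N, O, P}.
Only in O's history (ahead): {} — 0.
Only in P's history (behind): {B, E, K, L, N, P} — 6.

0 ahead, 6 behind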